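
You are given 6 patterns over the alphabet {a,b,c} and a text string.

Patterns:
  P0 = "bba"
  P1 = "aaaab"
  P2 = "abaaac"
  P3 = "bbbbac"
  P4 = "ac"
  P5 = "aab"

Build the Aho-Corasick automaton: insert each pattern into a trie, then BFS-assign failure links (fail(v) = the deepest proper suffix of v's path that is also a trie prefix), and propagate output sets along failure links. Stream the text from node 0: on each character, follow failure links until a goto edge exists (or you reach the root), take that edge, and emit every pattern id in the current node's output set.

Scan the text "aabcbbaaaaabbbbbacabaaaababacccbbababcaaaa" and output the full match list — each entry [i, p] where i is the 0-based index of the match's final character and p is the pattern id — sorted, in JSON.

Construct AC machine:
Trie nodes:
  n0 'ε': a→4 b→1
  n1 'b': b→2
  n2 'bb': a→3 b→14
  n3 'bba': ·  ←P0
  n4 'a': a→5 b→9 c→18
  n5 'aa': a→6 b→19
  n6 'aaa': a→7
  n7 'aaaa': b→8
  n8 'aaaab': ·  ←P1
  n9 'ab': a→10
  n10 'aba': a→11
  n11 'abaa': a→12
  n12 'abaaa': c→13
  n13 'abaaac': ·  ←P2
  n14 'bbb': b→15
  n15 'bbbb': a→16
  n16 'bbbba': c→17
  n17 'bbbbac': ·  ←P3
  n18 'ac': ·  ←P4
  n19 'aab': ·  ←P5

BFS fail/out derivation:
  n1('b'): parent n0 fail=0; on 'b' 0 → fail=0;  out ∅∪∅=∅
  n4('a'): parent n0 fail=0; on 'a' 0 → fail=0;  out ∅∪∅=∅
  n2('bb'): parent n1 fail=0; on 'b' 0 → fail=1;  out ∅∪∅=∅
  n5('aa'): parent n4 fail=0; on 'a' 0 → fail=4;  out ∅∪∅=∅
  n9('ab'): parent n4 fail=0; on 'b' 0 → fail=1;  out ∅∪∅=∅
  n18('ac'): parent n4 fail=0; on 'c' 0 → fail=0;  out {4}∪∅={4}
  n3('bba'): parent n2 fail=1; on 'a' 1→0 → fail=4;  out {0}∪∅={0}
  n6('aaa'): parent n5 fail=4; on 'a' 4 → fail=5;  out ∅∪∅=∅
  n10('aba'): parent n9 fail=1; on 'a' 1→0 → fail=4;  out ∅∪∅=∅
  n14('bbb'): parent n2 fail=1; on 'b' 1 → fail=2;  out ∅∪∅=∅
  n19('aab'): parent n5 fail=4; on 'b' 4 → fail=9;  out {5}∪∅={5}
  n7('aaaa'): parent n6 fail=5; on 'a' 5 → fail=6;  out ∅∪∅=∅
  n11('abaa'): parent n10 fail=4; on 'a' 4 → fail=5;  out ∅∪∅=∅
  n15('bbbb'): parent n14 fail=2; on 'b' 2 → fail=14;  out ∅∪∅=∅
  n8('aaaab'): parent n7 fail=6; on 'b' 6→5 → fail=19;  out {1}∪{5}={1,5}
  n12('abaaa'): parent n11 fail=5; on 'a' 5 → fail=6;  out ∅∪∅=∅
  n16('bbbba'): parent n15 fail=14; on 'a' 14→2 → fail=3;  out ∅∪{0}={0}
  n13('abaaac'): parent n12 fail=6; on 'c' 6→5→4 → fail=18;  out {2}∪{4}={2,4}
  n17('bbbbac'): parent n16 fail=3; on 'c' 3→4 → fail=18;  out {3}∪{4}={3,4}

Run:
[0] read 'a'  n0⇒n4
[1] read 'a'  n4⇒n5
[2] read 'b'  n5⇒n19  emit P5@[0:2]
[3] read 'c'  n19⇒n0 ·f
[4] read 'b'  n0⇒n1
[5] read 'b'  n1⇒n2
[6] read 'a'  n2⇒n3  emit P0@[4:6]
[7] read 'a'  n3⇒n5 ·f
[8] read 'a'  n5⇒n6
[9] read 'a'  n6⇒n7
[10] read 'a'  n7⇒n7 ·f
[11] read 'b'  n7⇒n8  emit P1@[7:11],P5@[9:11]
[12] read 'b'  n8⇒n2 ·f
[13] read 'b'  n2⇒n14
[14] read 'b'  n14⇒n15
[15] read 'b'  n15⇒n15 ·f
[16] read 'a'  n15⇒n16  emit P0@[14:16]
[17] read 'c'  n16⇒n17  emit P3@[12:17],P4@[16:17]
[18] read 'a'  n17⇒n4 ·f
[19] read 'b'  n4⇒n9
[20] read 'a'  n9⇒n10
[21] read 'a'  n10⇒n11
[22] read 'a'  n11⇒n12
[23] read 'a'  n12⇒n7 ·f
[24] read 'b'  n7⇒n8  emit P1@[20:24],P5@[22:24]
[25] read 'a'  n8⇒n10 ·f
[26] read 'b'  n10⇒n9 ·f
[27] read 'a'  n9⇒n10
[28] read 'c'  n10⇒n18 ·f  emit P4@[27:28]
[29] read 'c'  n18⇒n0 ·f
[30] read 'c'  n0⇒n0
[31] read 'b'  n0⇒n1
[32] read 'b'  n1⇒n2
[33] read 'a'  n2⇒n3  emit P0@[31:33]
[34] read 'b'  n3⇒n9 ·f
[35] read 'a'  n9⇒n10
[36] read 'b'  n10⇒n9 ·f
[37] read 'c'  n9⇒n0 ·f
[38] read 'a'  n0⇒n4
[39] read 'a'  n4⇒n5
[40] read 'a'  n5⇒n6
[41] read 'a'  n6⇒n7

Result: [[2,5],[6,0],[11,1],[11,5],[16,0],[17,3],[17,4],[24,1],[24,5],[28,4],[33,0]]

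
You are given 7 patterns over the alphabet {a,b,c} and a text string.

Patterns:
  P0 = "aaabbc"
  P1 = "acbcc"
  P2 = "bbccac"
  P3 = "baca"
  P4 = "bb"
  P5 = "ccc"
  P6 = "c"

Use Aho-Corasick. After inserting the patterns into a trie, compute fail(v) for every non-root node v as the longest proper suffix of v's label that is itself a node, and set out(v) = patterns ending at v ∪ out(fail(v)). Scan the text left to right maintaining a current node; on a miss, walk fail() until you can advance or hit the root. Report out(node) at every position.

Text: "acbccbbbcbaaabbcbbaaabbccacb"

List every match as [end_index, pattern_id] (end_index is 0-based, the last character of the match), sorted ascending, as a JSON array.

Build automaton:
Trie (insert patterns):
  0='ε' goto a→1 b→11 c→20
  1='a' goto a→2 c→7
  2='aa' goto a→3
  3='aaa' goto b→4
  4='aaab' goto b→5
  5='aaabb' goto c→6
  6='aaabbc' goto ·  [P0 ends]
  7='ac' goto b→8
  8='acb' goto c→9
  9='acbc' goto c→10
  10='acbcc' goto ·  [P1 ends]
  11='b' goto a→17 b→12
  12='bb' goto c→13  [P4 ends]
  13='bbc' goto c→14
  14='bbcc' goto a→15
  15='bbcca' goto c→16
  16='bbccac' goto ·  [P2 ends]
  17='ba' goto c→18
  18='bac' goto a→19
  19='baca' goto ·  [P3 ends]
  20='c' goto c→21  [P6 ends]
  21='cc' goto c→22
  22='ccc' goto ·  [P5 ends]

Failure links (BFS by depth):
  n1('a'): parent n0 fail=0; on 'a' 0 → fail=0;  out ∅∪∅=∅
  n11('b'): parent n0 fail=0; on 'b' 0 → fail=0;  out ∅∪∅=∅
  n20('c'): parent n0 fail=0; on 'c' 0 → fail=0;  out {6}∪∅={6}
  n2('aa'): parent n1 fail=0; on 'a' 0 → fail=1;  out ∅∪∅=∅
  n7('ac'): parent n1 fail=0; on 'c' 0 → fail=20;  out ∅∪{6}={6}
  n12('bb'): parent n11 fail=0; on 'b' 0 → fail=11;  out {4}∪∅={4}
  n17('ba'): parent n11 fail=0; on 'a' 0 → fail=1;  out ∅∪∅=∅
  n21('cc'): parent n20 fail=0; on 'c' 0 → fail=20;  out ∅∪{6}={6}
  n3('aaa'): parent n2 fail=1; on 'a' 1 → fail=2;  out ∅∪∅=∅
  n8('acb'): parent n7 fail=20; on 'b' 20→0 → fail=11;  out ∅∪∅=∅
  n13('bbc'): parent n12 fail=11; on 'c' 11→0 → fail=20;  out ∅∪{6}={6}
  n18('bac'): parent n17 fail=1; on 'c' 1 → fail=7;  out ∅∪{6}={6}
  n22('ccc'): parent n21 fail=20; on 'c' 20 → fail=21;  out {5}∪{6}={5,6}
  n4('aaab'): parent n3 fail=2; on 'b' 2→1→0 → fail=11;  out ∅∪∅=∅
  n9('acbc'): parent n8 fail=11; on 'c' 11→0 → fail=20;  out ∅∪{6}={6}
  n14('bbcc'): parent n13 fail=20; on 'c' 20 → fail=21;  out ∅∪{6}={6}
  n19('baca'): parent n18 fail=7; on 'a' 7→20→0 → fail=1;  out {3}∪∅={3}
  n5('aaabb'): parent n4 fail=11; on 'b' 11 → fail=12;  out ∅∪{4}={4}
  n10('acbcc'): parent n9 fail=20; on 'c' 20 → fail=21;  out {1}∪{6}={1,6}
  n15('bbcca'): parent n14 fail=21; on 'a' 21→20→0 → fail=1;  out ∅∪∅=∅
  n6('aaabbc'): parent n5 fail=12; on 'c' 12 → fail=13;  out {0}∪{6}={0,6}
  n16('bbccac'): parent n15 fail=1; on 'c' 1 → fail=7;  out {2}∪{6}={2,6}

Run:
i=0 'a': node 0→1
i=1 'c': node 1→7  → match P6@[1:1]
i=2 'b': node 7→8
i=3 'c': node 8→9  → match P6@[3:3]
i=4 'c': node 9→10  → match P1@[0:4],P6@[4:4]
i=5 'b': node 10→11 (via fail)
i=6 'b': node 11→12  → match P4@[5:6]
i=7 'b': node 12→12 (via fail)  → match P4@[6:7]
i=8 'c': node 12→13  → match P6@[8:8]
i=9 'b': node 13→11 (via fail)
i=10 'a': node 11→17
i=11 'a': node 17→2 (via fail)
i=12 'a': node 2→3
i=13 'b': node 3→4
i=14 'b': node 4→5  → match P4@[13:14]
i=15 'c': node 5→6  → match P0@[10:15],P6@[15:15]
i=16 'b': node 6→11 (via fail)
i=17 'b': node 11→12  → match P4@[16:17]
i=18 'a': node 12→17 (via fail)
i=19 'a': node 17→2 (via fail)
i=20 'a': node 2→3
i=21 'b': node 3→4
i=22 'b': node 4→5  → match P4@[21:22]
i=23 'c': node 5→6  → match P0@[18:23],P6@[23:23]
i=24 'c': node 6→14 (via fail)  → match P6@[24:24]
i=25 'a': node 14→15
i=26 'c': node 15→16  → match P2@[21:26],P6@[26:26]
i=27 'b': node 16→8 (via fail)

All matches (sorted): [[1,6],[3,6],[4,1],[4,6],[6,4],[7,4],[8,6],[14,4],[15,0],[15,6],[17,4],[22,4],[23,0],[23,6],[24,6],[26,2],[26,6]]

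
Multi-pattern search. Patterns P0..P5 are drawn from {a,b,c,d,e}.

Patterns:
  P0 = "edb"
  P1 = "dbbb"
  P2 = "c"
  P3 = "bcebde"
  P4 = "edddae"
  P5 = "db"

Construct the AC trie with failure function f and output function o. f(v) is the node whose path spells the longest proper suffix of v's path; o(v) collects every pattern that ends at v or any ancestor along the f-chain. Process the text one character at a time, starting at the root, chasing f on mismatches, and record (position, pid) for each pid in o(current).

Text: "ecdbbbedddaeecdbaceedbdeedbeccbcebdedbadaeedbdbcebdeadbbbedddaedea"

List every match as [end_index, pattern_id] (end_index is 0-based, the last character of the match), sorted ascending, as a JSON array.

Build:
Trie nodes:
  n0 'ε': b→9 c→8 d→4 e→1
  n1 'e': d→2
  n2 'ed': b→3 d→15
  n3 'edb': ·  ←P0
  n4 'd': b→5
  n5 'db': b→6  ←P5
  n6 'dbb': b→7
  n7 'dbbb': ·  ←P1
  n8 'c': ·  ←P2
  n9 'b': c→10
  n10 'bc': e→11
  n11 'bce': b→12
  n12 'bceb': d→13
  n13 'bcebd': e→14
  n14 'bcebde': ·  ←P3
  n15 'edd': d→16
  n16 'eddd': a→17
  n17 'eddda': e→18
  n18 'edddae': ·  ←P4

Failure links (BFS by depth):
  n1('e'): parent n0 fail=0; on 'e' 0 → fail=0;  out ∅∪∅=∅
  n4('d'): parent n0 fail=0; on 'd' 0 → fail=0;  out ∅∪∅=∅
  n8('c'): parent n0 fail=0; on 'c' 0 → fail=0;  out {2}∪∅={2}
  n9('b'): parent n0 fail=0; on 'b' 0 → fail=0;  out ∅∪∅=∅
  n2('ed'): parent n1 fail=0; on 'd' 0 → fail=4;  out ∅∪∅=∅
  n5('db'): parent n4 fail=0; on 'b' 0 → fail=9;  out {5}∪∅={5}
  n10('bc'): parent n9 fail=0; on 'c' 0 → fail=8;  out ∅∪{2}={2}
  n3('edb'): parent n2 fail=4; on 'b' 4 → fail=5;  out {0}∪{5}={0,5}
  n6('dbb'): parent n5 fail=9; on 'b' 9→0 → fail=9;  out ∅∪∅=∅
  n11('bce'): parent n10 fail=8; on 'e' 8→0 → fail=1;  out ∅∪∅=∅
  n15('edd'): parent n2 fail=4; on 'd' 4→0 → fail=4;  out ∅∪∅=∅
  n7('dbbb'): parent n6 fail=9; on 'b' 9→0 → fail=9;  out {1}∪∅={1}
  n12('bceb'): parent n11 fail=1; on 'b' 1→0 → fail=9;  out ∅∪∅=∅
  n16('eddd'): parent n15 fail=4; on 'd' 4→0 → fail=4;  out ∅∪∅=∅
  n13('bcebd'): parent n12 fail=9; on 'd' 9→0 → fail=4;  out ∅∪∅=∅
  n17('eddda'): parent n16 fail=4; on 'a' 4→0 → fail=0;  out ∅∪∅=∅
  n14('bcebde'): parent n13 fail=4; on 'e' 4→0 → fail=1;  out {3}∪∅={3}
  n18('edddae'): parent n17 fail=0; on 'e' 0 → fail=1;  out {4}∪∅={4}

Text stream:
i=0 'e': node 0→1
i=1 'c': node 1→8 (via fail)  emit P2@[1:1]
i=2 'd': node 8→4 (via fail)
i=3 'b': node 4→5  emit P5@[2:3]
i=4 'b': node 5→6
i=5 'b': node 6→7  emit P1@[2:5]
i=6 'e': node 7→1 (via fail)
i=7 'd': node 1→2
i=8 'd': node 2→15
i=9 'd': node 15→16
i=10 'a': node 16→17
i=11 'e': node 17→18  emit P4@[6:11]
i=12 'e': node 18→1 (via fail)
i=13 'c': node 1→8 (via fail)  emit P2@[13:13]
i=14 'd': node 8→4 (via fail)
i=15 'b': node 4→5  emit P5@[14:15]
i=16 'a': node 5→0 (via fail)
i=17 'c': node 0→8  emit P2@[17:17]
i=18 'e': node 8→1 (via fail)
i=19 'e': node 1→1 (via fail)
i=20 'd': node 1→2
i=21 'b': node 2→3  emit P0@[19:21],P5@[20:21]
i=22 'd': node 3→4 (via fail)
i=23 'e': node 4→1 (via fail)
i=24 'e': node 1→1 (via fail)
i=25 'd': node 1→2
i=26 'b': node 2→3  emit P0@[24:26],P5@[25:26]
i=27 'e': node 3→1 (via fail)
i=28 'c': node 1→8 (via fail)  emit P2@[28:28]
i=29 'c': node 8→8 (via fail)  emit P2@[29:29]
i=30 'b': node 8→9 (via fail)
i=31 'c': node 9→10  emit P2@[31:31]
i=32 'e': node 10→11
i=33 'b': node 11→12
i=34 'd': node 12→13
i=35 'e': node 13→14  emit P3@[30:35]
i=36 'd': node 14→2 (via fail)
i=37 'b': node 2→3  emit P0@[35:37],P5@[36:37]
i=38 'a': node 3→0 (via fail)
i=39 'd': node 0→4
i=40 'a': node 4→0 (via fail)
i=41 'e': node 0→1
i=42 'e': node 1→1 (via fail)
i=43 'd': node 1→2
i=44 'b': node 2→3  emit P0@[42:44],P5@[43:44]
i=45 'd': node 3→4 (via fail)
i=46 'b': node 4→5  emit P5@[45:46]
i=47 'c': node 5→10 (via fail)  emit P2@[47:47]
i=48 'e': node 10→11
i=49 'b': node 11→12
i=50 'd': node 12→13
i=51 'e': node 13→14  emit P3@[46:51]
i=52 'a': node 14→0 (via fail)
i=53 'd': node 0→4
i=54 'b': node 4→5  emit P5@[53:54]
i=55 'b': node 5→6
i=56 'b': node 6→7  emit P1@[53:56]
i=57 'e': node 7→1 (via fail)
i=58 'd': node 1→2
i=59 'd': node 2→15
i=60 'd': node 15→16
i=61 'a': node 16→17
i=62 'e': node 17→18  emit P4@[57:62]
i=63 'd': node 18→2 (via fail)
i=64 'e': node 2→1 (via fail)
i=65 'a': node 1→0 (via fail)

Result: [[1,2],[3,5],[5,1],[11,4],[13,2],[15,5],[17,2],[21,0],[21,5],[26,0],[26,5],[28,2],[29,2],[31,2],[35,3],[37,0],[37,5],[44,0],[44,5],[46,5],[47,2],[51,3],[54,5],[56,1],[62,4]]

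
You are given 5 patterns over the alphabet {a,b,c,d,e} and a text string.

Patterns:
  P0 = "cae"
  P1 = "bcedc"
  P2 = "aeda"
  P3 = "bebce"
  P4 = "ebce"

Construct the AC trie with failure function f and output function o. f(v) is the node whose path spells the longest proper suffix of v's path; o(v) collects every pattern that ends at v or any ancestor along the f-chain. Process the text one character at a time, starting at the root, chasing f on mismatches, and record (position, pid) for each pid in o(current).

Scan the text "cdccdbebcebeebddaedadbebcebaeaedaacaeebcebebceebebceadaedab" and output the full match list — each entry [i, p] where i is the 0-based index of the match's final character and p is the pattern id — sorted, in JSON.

Construct AC machine:
Trie (insert patterns):
  0='ε' goto a→9 b→4 c→1 e→17
  1='c' goto a→2
  2='ca' goto e→3
  3='cae' goto ·  [P0 ends]
  4='b' goto c→5 e→13
  5='bc' goto e→6
  6='bce' goto d→7
  7='bced' goto c→8
  8='bcedc' goto ·  [P1 ends]
  9='a' goto e→10
  10='ae' goto d→11
  11='aed' goto a→12
  12='aeda' goto ·  [P2 ends]
  13='be' goto b→14
  14='beb' goto c→15
  15='bebc' goto e→16
  16='bebce' goto ·  [P3 ends]
  17='e' goto b→18
  18='eb' goto c→19
  19='ebc' goto e→20
  20='ebce' goto ·  [P4 ends]

BFS fail/out derivation:
  n1('c'): parent n0 fail=0; on 'c' 0 → fail=0;  out ∅∪∅=∅
  n4('b'): parent n0 fail=0; on 'b' 0 → fail=0;  out ∅∪∅=∅
  n9('a'): parent n0 fail=0; on 'a' 0 → fail=0;  out ∅∪∅=∅
  n17('e'): parent n0 fail=0; on 'e' 0 → fail=0;  out ∅∪∅=∅
  n2('ca'): parent n1 fail=0; on 'a' 0 → fail=9;  out ∅∪∅=∅
  n5('bc'): parent n4 fail=0; on 'c' 0 → fail=1;  out ∅∪∅=∅
  n10('ae'): parent n9 fail=0; on 'e' 0 → fail=17;  out ∅∪∅=∅
  n13('be'): parent n4 fail=0; on 'e' 0 → fail=17;  out ∅∪∅=∅
  n18('eb'): parent n17 fail=0; on 'b' 0 → fail=4;  out ∅∪∅=∅
  n3('cae'): parent n2 fail=9; on 'e' 9 → fail=10;  out {0}∪∅={0}
  n6('bce'): parent n5 fail=1; on 'e' 1→0 → fail=17;  out ∅∪∅=∅
  n11('aed'): parent n10 fail=17; on 'd' 17→0 → fail=0;  out ∅∪∅=∅
  n14('beb'): parent n13 fail=17; on 'b' 17 → fail=18;  out ∅∪∅=∅
  n19('ebc'): parent n18 fail=4; on 'c' 4 → fail=5;  out ∅∪∅=∅
  n7('bced'): parent n6 fail=17; on 'd' 17→0 → fail=0;  out ∅∪∅=∅
  n12('aeda'): parent n11 fail=0; on 'a' 0 → fail=9;  out {2}∪∅={2}
  n15('bebc'): parent n14 fail=18; on 'c' 18 → fail=19;  out ∅∪∅=∅
  n20('ebce'): parent n19 fail=5; on 'e' 5 → fail=6;  out {4}∪∅={4}
  n8('bcedc'): parent n7 fail=0; on 'c' 0 → fail=1;  out {1}∪∅={1}
  n16('bebce'): parent n15 fail=19; on 'e' 19 → fail=20;  out {3}∪{4}={3,4}

Text stream:
i=0 'c': node 0→1
i=1 'd': node 1→0 ·f
i=2 'c': node 0→1
i=3 'c': node 1→1 ·f
i=4 'd': node 1→0 ·f
i=5 'b': node 0→4
i=6 'e': node 4→13
i=7 'b': node 13→14
i=8 'c': node 14→15
i=9 'e': node 15→16  → match P3@[5:9],P4@[6:9]
i=10 'b': node 16→18 ·f
i=11 'e': node 18→13 ·f
i=12 'e': node 13→17 ·f
i=13 'b': node 17→18
i=14 'd': node 18→0 ·f
i=15 'd': node 0→0
i=16 'a': node 0→9
i=17 'e': node 9→10
i=18 'd': node 10→11
i=19 'a': node 11→12  → match P2@[16:19]
i=20 'd': node 12→0 ·f
i=21 'b': node 0→4
i=22 'e': node 4→13
i=23 'b': node 13→14
i=24 'c': node 14→15
i=25 'e': node 15→16  → match P3@[21:25],P4@[22:25]
i=26 'b': node 16→18 ·f
i=27 'a': node 18→9 ·f
i=28 'e': node 9→10
i=29 'a': node 10→9 ·f
i=30 'e': node 9→10
i=31 'd': node 10→11
i=32 'a': node 11→12  → match P2@[29:32]
i=33 'a': node 12→9 ·f
i=34 'c': node 9→1 ·f
i=35 'a': node 1→2
i=36 'e': node 2→3  → match P0@[34:36]
i=37 'e': node 3→17 ·f
i=38 'b': node 17→18
i=39 'c': node 18→19
i=40 'e': node 19→20  → match P4@[37:40]
i=41 'b': node 20→18 ·f
i=42 'e': node 18→13 ·f
i=43 'b': node 13→14
i=44 'c': node 14→15
i=45 'e': node 15→16  → match P3@[41:45],P4@[42:45]
i=46 'e': node 16→17 ·f
i=47 'b': node 17→18
i=48 'e': node 18→13 ·f
i=49 'b': node 13→14
i=50 'c': node 14→15
i=51 'e': node 15→16  → match P3@[47:51],P4@[48:51]
i=52 'a': node 16→9 ·f
i=53 'd': node 9→0 ·f
i=54 'a': node 0→9
i=55 'e': node 9→10
i=56 'd': node 10→11
i=57 'a': node 11→12  → match P2@[54:57]
i=58 'b': node 12→4 ·f

Matches: [[9,3],[9,4],[19,2],[25,3],[25,4],[32,2],[36,0],[40,4],[45,3],[45,4],[51,3],[51,4],[57,2]]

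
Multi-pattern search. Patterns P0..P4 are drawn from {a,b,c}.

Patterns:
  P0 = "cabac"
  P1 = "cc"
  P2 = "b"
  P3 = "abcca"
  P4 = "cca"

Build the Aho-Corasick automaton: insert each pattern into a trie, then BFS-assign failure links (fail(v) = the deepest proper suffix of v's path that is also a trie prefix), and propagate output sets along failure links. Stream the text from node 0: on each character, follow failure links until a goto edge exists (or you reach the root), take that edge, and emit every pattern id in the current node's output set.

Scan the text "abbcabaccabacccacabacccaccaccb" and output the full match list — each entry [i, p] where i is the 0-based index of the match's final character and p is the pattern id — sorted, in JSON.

Build:
Trie nodes:
  0='ε' goto a→8 b→7 c→1
  1='c' goto a→2 c→6
  2='ca' goto b→3
  3='cab' goto a→4
  4='caba' goto c→5
  5='cabac' goto ·  [P0 ends]
  6='cc' goto a→13  [P1 ends]
  7='b' goto ·  [P2 ends]
  8='a' goto b→9
  9='ab' goto c→10
  10='abc' goto c→11
  11='abcc' goto a→12
  12='abcca' goto ·  [P3 ends]
  13='cca' goto ·  [P4 ends]

Failure links (BFS by depth):
  fail(1) 'c': from fail(0)=0 chase 'c': 0 ⇒ 0;  out=∅∪out(0)=∅
  fail(7) 'b': from fail(0)=0 chase 'b': 0 ⇒ 0;  out={2}∪out(0)={2}
  fail(8) 'a': from fail(0)=0 chase 'a': 0 ⇒ 0;  out=∅∪out(0)=∅
  fail(2) 'ca': from fail(1)=0 chase 'a': 0 ⇒ 8;  out=∅∪out(8)=∅
  fail(6) 'cc': from fail(1)=0 chase 'c': 0 ⇒ 1;  out={1}∪out(1)={1}
  fail(9) 'ab': from fail(8)=0 chase 'b': 0 ⇒ 7;  out=∅∪out(7)={2}
  fail(3) 'cab': from fail(2)=8 chase 'b': 8 ⇒ 9;  out=∅∪out(9)={2}
  fail(10) 'abc': from fail(9)=7 chase 'c': 7→0 ⇒ 1;  out=∅∪out(1)=∅
  fail(13) 'cca': from fail(6)=1 chase 'a': 1 ⇒ 2;  out={4}∪out(2)={4}
  fail(4) 'caba': from fail(3)=9 chase 'a': 9→7→0 ⇒ 8;  out=∅∪out(8)=∅
  fail(11) 'abcc': from fail(10)=1 chase 'c': 1 ⇒ 6;  out=∅∪out(6)={1}
  fail(5) 'cabac': from fail(4)=8 chase 'c': 8→0 ⇒ 1;  out={0}∪out(1)={0}
  fail(12) 'abcca': from fail(11)=6 chase 'a': 6 ⇒ 13;  out={3}∪out(13)={3,4}

Text stream:
i=0 'a': node 0→8
i=1 'b': node 8→9  ** P2@[1:1]
i=2 'b': node 9→7 ·f  ** P2@[2:2]
i=3 'c': node 7→1 ·f
i=4 'a': node 1→2
i=5 'b': node 2→3  ** P2@[5:5]
i=6 'a': node 3→4
i=7 'c': node 4→5  ** P0@[3:7]
i=8 'c': node 5→6 ·f  ** P1@[7:8]
i=9 'a': node 6→13  ** P4@[7:9]
i=10 'b': node 13→3 ·f  ** P2@[10:10]
i=11 'a': node 3→4
i=12 'c': node 4→5  ** P0@[8:12]
i=13 'c': node 5→6 ·f  ** P1@[12:13]
i=14 'c': node 6→6 ·f  ** P1@[13:14]
i=15 'a': node 6→13  ** P4@[13:15]
i=16 'c': node 13→1 ·f
i=17 'a': node 1→2
i=18 'b': node 2→3  ** P2@[18:18]
i=19 'a': node 3→4
i=20 'c': node 4→5  ** P0@[16:20]
i=21 'c': node 5→6 ·f  ** P1@[20:21]
i=22 'c': node 6→6 ·f  ** P1@[21:22]
i=23 'a': node 6→13  ** P4@[21:23]
i=24 'c': node 13→1 ·f
i=25 'c': node 1→6  ** P1@[24:25]
i=26 'a': node 6→13  ** P4@[24:26]
i=27 'c': node 13→1 ·f
i=28 'c': node 1→6  ** P1@[27:28]
i=29 'b': node 6→7 ·f  ** P2@[29:29]

Matches: [[1,2],[2,2],[5,2],[7,0],[8,1],[9,4],[10,2],[12,0],[13,1],[14,1],[15,4],[18,2],[20,0],[21,1],[22,1],[23,4],[25,1],[26,4],[28,1],[29,2]]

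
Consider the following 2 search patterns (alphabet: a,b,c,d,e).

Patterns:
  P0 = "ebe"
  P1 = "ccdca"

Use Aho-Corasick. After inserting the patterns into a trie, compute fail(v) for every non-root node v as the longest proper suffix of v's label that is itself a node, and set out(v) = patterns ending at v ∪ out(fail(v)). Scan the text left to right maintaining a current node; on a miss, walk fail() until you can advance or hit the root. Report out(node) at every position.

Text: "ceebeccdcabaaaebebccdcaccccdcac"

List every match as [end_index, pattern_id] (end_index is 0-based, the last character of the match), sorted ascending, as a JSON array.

Construct AC machine:
Trie (insert patterns):
  0='ε' goto c→4 e→1
  1='e' goto b→2
  2='eb' goto e→3
  3='ebe' goto ·  ←P0
  4='c' goto c→5
  5='cc' goto d→6
  6='ccd' goto c→7
  7='ccdc' goto a→8
  8='ccdca' goto ·  ←P1

BFS fail/out derivation:
  fail(1) 'e': from fail(0)=0 chase 'e': 0 ⇒ 0;  out=∅∪out(0)=∅
  fail(4) 'c': from fail(0)=0 chase 'c': 0 ⇒ 0;  out=∅∪out(0)=∅
  fail(2) 'eb': from fail(1)=0 chase 'b': 0 ⇒ 0;  out=∅∪out(0)=∅
  fail(5) 'cc': from fail(4)=0 chase 'c': 0 ⇒ 4;  out=∅∪out(4)=∅
  fail(3) 'ebe': from fail(2)=0 chase 'e': 0 ⇒ 1;  out={0}∪out(1)={0}
  fail(6) 'ccd': from fail(5)=4 chase 'd': 4→0 ⇒ 0;  out=∅∪out(0)=∅
  fail(7) 'ccdc': from fail(6)=0 chase 'c': 0 ⇒ 4;  out=∅∪out(4)=∅
  fail(8) 'ccdca': from fail(7)=4 chase 'a': 4→0 ⇒ 0;  out={1}∪out(0)={1}

Text stream:
pos 0 'c': at 4
pos 1 'e': at 1 ·f
pos 2 'e': at 1 ·f
pos 3 'b': at 2
pos 4 'e': at 3  → match P0@[2:4]
pos 5 'c': at 4 ·f
pos 6 'c': at 5
pos 7 'd': at 6
pos 8 'c': at 7
pos 9 'a': at 8  → match P1@[5:9]
pos 10 'b': at 0 ·f
pos 11 'a': at 0
pos 12 'a': at 0
pos 13 'a': at 0
pos 14 'e': at 1
pos 15 'b': at 2
pos 16 'e': at 3  → match P0@[14:16]
pos 17 'b': at 2 ·f
pos 18 'c': at 4 ·f
pos 19 'c': at 5
pos 20 'd': at 6
pos 21 'c': at 7
pos 22 'a': at 8  → match P1@[18:22]
pos 23 'c': at 4 ·f
pos 24 'c': at 5
pos 25 'c': at 5 ·f
pos 26 'c': at 5 ·f
pos 27 'd': at 6
pos 28 'c': at 7
pos 29 'a': at 8  → match P1@[25:29]
pos 30 'c': at 4 ·f

Result: [[4,0],[9,1],[16,0],[22,1],[29,1]]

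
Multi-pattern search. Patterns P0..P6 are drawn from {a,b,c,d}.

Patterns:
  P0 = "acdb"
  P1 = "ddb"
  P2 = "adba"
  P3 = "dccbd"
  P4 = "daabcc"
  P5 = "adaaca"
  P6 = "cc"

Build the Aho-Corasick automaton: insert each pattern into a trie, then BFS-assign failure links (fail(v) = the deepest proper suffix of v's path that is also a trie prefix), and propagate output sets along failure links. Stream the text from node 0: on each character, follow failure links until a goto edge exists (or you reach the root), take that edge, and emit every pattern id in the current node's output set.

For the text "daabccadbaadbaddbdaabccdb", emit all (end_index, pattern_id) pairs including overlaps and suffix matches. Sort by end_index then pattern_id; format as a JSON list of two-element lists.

Construct AC machine:
Trie nodes:
  0='ε' goto a→1 c→24 d→5
  1='a' goto c→2 d→8
  2='ac' goto d→3
  3='acd' goto b→4
  4='acdb' goto ·  ←P0
  5='d' goto a→15 c→11 d→6
  6='dd' goto b→7
  7='ddb' goto ·  ←P1
  8='ad' goto a→20 b→9
  9='adb' goto a→10
  10='adba' goto ·  ←P2
  11='dc' goto c→12
  12='dcc' goto b→13
  13='dccb' goto d→14
  14='dccbd' goto ·  ←P3
  15='da' goto a→16
  16='daa' goto b→17
  17='daab' goto c→18
  18='daabc' goto c→19
  19='daabcc' goto ·  ←P4
  20='ada' goto a→21
  21='adaa' goto c→22
  22='adaac' goto a→23
  23='adaaca' goto ·  ←P5
  24='c' goto c→25
  25='cc' goto ·  ←P6

BFS fail/out derivation:
  n1('a'): parent n0 fail=0; on 'a' 0 → fail=0;  out ∅∪∅=∅
  n5('d'): parent n0 fail=0; on 'd' 0 → fail=0;  out ∅∪∅=∅
  n24('c'): parent n0 fail=0; on 'c' 0 → fail=0;  out ∅∪∅=∅
  n2('ac'): parent n1 fail=0; on 'c' 0 → fail=24;  out ∅∪∅=∅
  n6('dd'): parent n5 fail=0; on 'd' 0 → fail=5;  out ∅∪∅=∅
  n8('ad'): parent n1 fail=0; on 'd' 0 → fail=5;  out ∅∪∅=∅
  n11('dc'): parent n5 fail=0; on 'c' 0 → fail=24;  out ∅∪∅=∅
  n15('da'): parent n5 fail=0; on 'a' 0 → fail=1;  out ∅∪∅=∅
  n25('cc'): parent n24 fail=0; on 'c' 0 → fail=24;  out {6}∪∅={6}
  n3('acd'): parent n2 fail=24; on 'd' 24→0 → fail=5;  out ∅∪∅=∅
  n7('ddb'): parent n6 fail=5; on 'b' 5→0 → fail=0;  out {1}∪∅={1}
  n9('adb'): parent n8 fail=5; on 'b' 5→0 → fail=0;  out ∅∪∅=∅
  n12('dcc'): parent n11 fail=24; on 'c' 24 → fail=25;  out ∅∪{6}={6}
  n16('daa'): parent n15 fail=1; on 'a' 1→0 → fail=1;  out ∅∪∅=∅
  n20('ada'): parent n8 fail=5; on 'a' 5 → fail=15;  out ∅∪∅=∅
  n4('acdb'): parent n3 fail=5; on 'b' 5→0 → fail=0;  out {0}∪∅={0}
  n10('adba'): parent n9 fail=0; on 'a' 0 → fail=1;  out {2}∪∅={2}
  n13('dccb'): parent n12 fail=25; on 'b' 25→24→0 → fail=0;  out ∅∪∅=∅
  n17('daab'): parent n16 fail=1; on 'b' 1→0 → fail=0;  out ∅∪∅=∅
  n21('adaa'): parent n20 fail=15; on 'a' 15 → fail=16;  out ∅∪∅=∅
  n14('dccbd'): parent n13 fail=0; on 'd' 0 → fail=5;  out {3}∪∅={3}
  n18('daabc'): parent n17 fail=0; on 'c' 0 → fail=24;  out ∅∪∅=∅
  n22('adaac'): parent n21 fail=16; on 'c' 16→1 → fail=2;  out ∅∪∅=∅
  n19('daabcc'): parent n18 fail=24; on 'c' 24 → fail=25;  out {4}∪{6}={4,6}
  n23('adaaca'): parent n22 fail=2; on 'a' 2→24→0 → fail=1;  out {5}∪∅={5}

Run:
i=0 'd': node 0→5
i=1 'a': node 5→15
i=2 'a': node 15→16
i=3 'b': node 16→17
i=4 'c': node 17→18
i=5 'c': node 18→19  → match P4@[0:5],P6@[4:5]
i=6 'a': node 19→1 (via fail)
i=7 'd': node 1→8
i=8 'b': node 8→9
i=9 'a': node 9→10  → match P2@[6:9]
i=10 'a': node 10→1 (via fail)
i=11 'd': node 1→8
i=12 'b': node 8→9
i=13 'a': node 9→10  → match P2@[10:13]
i=14 'd': node 10→8 (via fail)
i=15 'd': node 8→6 (via fail)
i=16 'b': node 6→7  → match P1@[14:16]
i=17 'd': node 7→5 (via fail)
i=18 'a': node 5→15
i=19 'a': node 15→16
i=20 'b': node 16→17
i=21 'c': node 17→18
i=22 'c': node 18→19  → match P4@[17:22],P6@[21:22]
i=23 'd': node 19→5 (via fail)
i=24 'b': node 5→0 (via fail)

All matches (sorted): [[5,4],[5,6],[9,2],[13,2],[16,1],[22,4],[22,6]]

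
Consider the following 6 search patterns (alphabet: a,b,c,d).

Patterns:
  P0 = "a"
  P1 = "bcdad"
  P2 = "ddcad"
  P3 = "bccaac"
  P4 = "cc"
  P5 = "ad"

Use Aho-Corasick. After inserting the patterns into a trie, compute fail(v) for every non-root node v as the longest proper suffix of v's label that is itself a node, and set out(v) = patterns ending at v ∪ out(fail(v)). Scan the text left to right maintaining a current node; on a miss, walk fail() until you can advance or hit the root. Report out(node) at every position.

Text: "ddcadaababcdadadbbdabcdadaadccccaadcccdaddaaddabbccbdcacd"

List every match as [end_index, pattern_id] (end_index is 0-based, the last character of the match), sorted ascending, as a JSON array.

Build automaton:
Trie (insert patterns):
  n0 'ε': a→1 b→2 c→16 d→7
  n1 'a': d→18  [P0 ends]
  n2 'b': c→3
  n3 'bc': c→12 d→4
  n4 'bcd': a→5
  n5 'bcda': d→6
  n6 'bcdad': ·  [P1 ends]
  n7 'd': d→8
  n8 'dd': c→9
  n9 'ddc': a→10
  n10 'ddca': d→11
  n11 'ddcad': ·  [P2 ends]
  n12 'bcc': a→13
  n13 'bcca': a→14
  n14 'bccaa': c→15
  n15 'bccaac': ·  [P3 ends]
  n16 'c': c→17
  n17 'cc': ·  [P4 ends]
  n18 'ad': ·  [P5 ends]

Failure links (BFS by depth):
  n1('a'): parent n0 fail=0; on 'a' 0 → fail=0;  out {0}∪∅={0}
  n2('b'): parent n0 fail=0; on 'b' 0 → fail=0;  out ∅∪∅=∅
  n7('d'): parent n0 fail=0; on 'd' 0 → fail=0;  out ∅∪∅=∅
  n16('c'): parent n0 fail=0; on 'c' 0 → fail=0;  out ∅∪∅=∅
  n3('bc'): parent n2 fail=0; on 'c' 0 → fail=16;  out ∅∪∅=∅
  n8('dd'): parent n7 fail=0; on 'd' 0 → fail=7;  out ∅∪∅=∅
  n17('cc'): parent n16 fail=0; on 'c' 0 → fail=16;  out {4}∪∅={4}
  n18('ad'): parent n1 fail=0; on 'd' 0 → fail=7;  out {5}∪∅={5}
  n4('bcd'): parent n3 fail=16; on 'd' 16→0 → fail=7;  out ∅∪∅=∅
  n9('ddc'): parent n8 fail=7; on 'c' 7→0 → fail=16;  out ∅∪∅=∅
  n12('bcc'): parent n3 fail=16; on 'c' 16 → fail=17;  out ∅∪{4}={4}
  n5('bcda'): parent n4 fail=7; on 'a' 7→0 → fail=1;  out ∅∪{0}={0}
  n10('ddca'): parent n9 fail=16; on 'a' 16→0 → fail=1;  out ∅∪{0}={0}
  n13('bcca'): parent n12 fail=17; on 'a' 17→16→0 → fail=1;  out ∅∪{0}={0}
  n6('bcdad'): parent n5 fail=1; on 'd' 1 → fail=18;  out {1}∪{5}={1,5}
  n11('ddcad'): parent n10 fail=1; on 'd' 1 → fail=18;  out {2}∪{5}={2,5}
  n14('bccaa'): parent n13 fail=1; on 'a' 1→0 → fail=1;  out ∅∪{0}={0}
  n15('bccaac'): parent n14 fail=1; on 'c' 1→0 → fail=16;  out {3}∪∅={3}

Scan:
[0] read 'd'  n0⇒n7
[1] read 'd'  n7⇒n8
[2] read 'c'  n8⇒n9
[3] read 'a'  n9⇒n10  emit P0@[3:3]
[4] read 'd'  n10⇒n11  emit P2@[0:4],P5@[3:4]
[5] read 'a'  n11⇒n1 (via fail)  emit P0@[5:5]
[6] read 'a'  n1⇒n1 (via fail)  emit P0@[6:6]
[7] read 'b'  n1⇒n2 (via fail)
[8] read 'a'  n2⇒n1 (via fail)  emit P0@[8:8]
[9] read 'b'  n1⇒n2 (via fail)
[10] read 'c'  n2⇒n3
[11] read 'd'  n3⇒n4
[12] read 'a'  n4⇒n5  emit P0@[12:12]
[13] read 'd'  n5⇒n6  emit P1@[9:13],P5@[12:13]
[14] read 'a'  n6⇒n1 (via fail)  emit P0@[14:14]
[15] read 'd'  n1⇒n18  emit P5@[14:15]
[16] read 'b'  n18⇒n2 (via fail)
[17] read 'b'  n2⇒n2 (via fail)
[18] read 'd'  n2⇒n7 (via fail)
[19] read 'a'  n7⇒n1 (via fail)  emit P0@[19:19]
[20] read 'b'  n1⇒n2 (via fail)
[21] read 'c'  n2⇒n3
[22] read 'd'  n3⇒n4
[23] read 'a'  n4⇒n5  emit P0@[23:23]
[24] read 'd'  n5⇒n6  emit P1@[20:24],P5@[23:24]
[25] read 'a'  n6⇒n1 (via fail)  emit P0@[25:25]
[26] read 'a'  n1⇒n1 (via fail)  emit P0@[26:26]
[27] read 'd'  n1⇒n18  emit P5@[26:27]
[28] read 'c'  n18⇒n16 (via fail)
[29] read 'c'  n16⇒n17  emit P4@[28:29]
[30] read 'c'  n17⇒n17 (via fail)  emit P4@[29:30]
[31] read 'c'  n17⇒n17 (via fail)  emit P4@[30:31]
[32] read 'a'  n17⇒n1 (via fail)  emit P0@[32:32]
[33] read 'a'  n1⇒n1 (via fail)  emit P0@[33:33]
[34] read 'd'  n1⇒n18  emit P5@[33:34]
[35] read 'c'  n18⇒n16 (via fail)
[36] read 'c'  n16⇒n17  emit P4@[35:36]
[37] read 'c'  n17⇒n17 (via fail)  emit P4@[36:37]
[38] read 'd'  n17⇒n7 (via fail)
[39] read 'a'  n7⇒n1 (via fail)  emit P0@[39:39]
[40] read 'd'  n1⇒n18  emit P5@[39:40]
[41] read 'd'  n18⇒n8 (via fail)
[42] read 'a'  n8⇒n1 (via fail)  emit P0@[42:42]
[43] read 'a'  n1⇒n1 (via fail)  emit P0@[43:43]
[44] read 'd'  n1⇒n18  emit P5@[43:44]
[45] read 'd'  n18⇒n8 (via fail)
[46] read 'a'  n8⇒n1 (via fail)  emit P0@[46:46]
[47] read 'b'  n1⇒n2 (via fail)
[48] read 'b'  n2⇒n2 (via fail)
[49] read 'c'  n2⇒n3
[50] read 'c'  n3⇒n12  emit P4@[49:50]
[51] read 'b'  n12⇒n2 (via fail)
[52] read 'd'  n2⇒n7 (via fail)
[53] read 'c'  n7⇒n16 (via fail)
[54] read 'a'  n16⇒n1 (via fail)  emit P0@[54:54]
[55] read 'c'  n1⇒n16 (via fail)
[56] read 'd'  n16⇒n7 (via fail)

All matches (sorted): [[3,0],[4,2],[4,5],[5,0],[6,0],[8,0],[12,0],[13,1],[13,5],[14,0],[15,5],[19,0],[23,0],[24,1],[24,5],[25,0],[26,0],[27,5],[29,4],[30,4],[31,4],[32,0],[33,0],[34,5],[36,4],[37,4],[39,0],[40,5],[42,0],[43,0],[44,5],[46,0],[50,4],[54,0]]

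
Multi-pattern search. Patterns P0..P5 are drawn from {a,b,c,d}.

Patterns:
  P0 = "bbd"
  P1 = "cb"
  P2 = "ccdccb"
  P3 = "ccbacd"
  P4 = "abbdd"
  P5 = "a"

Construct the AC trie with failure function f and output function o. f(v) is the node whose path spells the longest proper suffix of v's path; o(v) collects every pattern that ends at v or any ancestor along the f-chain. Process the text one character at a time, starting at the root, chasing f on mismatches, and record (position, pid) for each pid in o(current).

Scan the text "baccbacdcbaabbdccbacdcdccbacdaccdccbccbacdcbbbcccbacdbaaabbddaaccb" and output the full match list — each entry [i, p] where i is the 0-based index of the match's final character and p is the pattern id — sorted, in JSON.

Construct AC machine:
Trie (insert patterns):
  0='ε' goto a→15 b→1 c→4
  1='b' goto b→2
  2='bb' goto d→3
  3='bbd' goto ·  ←P0
  4='c' goto b→5 c→6
  5='cb' goto ·  ←P1
  6='cc' goto b→11 d→7
  7='ccd' goto c→8
  8='ccdc' goto c→9
  9='ccdcc' goto b→10
  10='ccdccb' goto ·  ←P2
  11='ccb' goto a→12
  12='ccba' goto c→13
  13='ccbac' goto d→14
  14='ccbacd' goto ·  ←P3
  15='a' goto b→16  ←P5
  16='ab' goto b→17
  17='abb' goto d→18
  18='abbd' goto d→19
  19='abbdd' goto ·  ←P4

Failure links (BFS by depth):
  fail(1) 'b': from fail(0)=0 chase 'b': 0 ⇒ 0;  out=∅∪out(0)=∅
  fail(4) 'c': from fail(0)=0 chase 'c': 0 ⇒ 0;  out=∅∪out(0)=∅
  fail(15) 'a': from fail(0)=0 chase 'a': 0 ⇒ 0;  out={5}∪out(0)={5}
  fail(2) 'bb': from fail(1)=0 chase 'b': 0 ⇒ 1;  out=∅∪out(1)=∅
  fail(5) 'cb': from fail(4)=0 chase 'b': 0 ⇒ 1;  out={1}∪out(1)={1}
  fail(6) 'cc': from fail(4)=0 chase 'c': 0 ⇒ 4;  out=∅∪out(4)=∅
  fail(16) 'ab': from fail(15)=0 chase 'b': 0 ⇒ 1;  out=∅∪out(1)=∅
  fail(3) 'bbd': from fail(2)=1 chase 'd': 1→0 ⇒ 0;  out={0}∪out(0)={0}
  fail(7) 'ccd': from fail(6)=4 chase 'd': 4→0 ⇒ 0;  out=∅∪out(0)=∅
  fail(11) 'ccb': from fail(6)=4 chase 'b': 4 ⇒ 5;  out=∅∪out(5)={1}
  fail(17) 'abb': from fail(16)=1 chase 'b': 1 ⇒ 2;  out=∅∪out(2)=∅
  fail(8) 'ccdc': from fail(7)=0 chase 'c': 0 ⇒ 4;  out=∅∪out(4)=∅
  fail(12) 'ccba': from fail(11)=5 chase 'a': 5→1→0 ⇒ 15;  out=∅∪out(15)={5}
  fail(18) 'abbd': from fail(17)=2 chase 'd': 2 ⇒ 3;  out=∅∪out(3)={0}
  fail(9) 'ccdcc': from fail(8)=4 chase 'c': 4 ⇒ 6;  out=∅∪out(6)=∅
  fail(13) 'ccbac': from fail(12)=15 chase 'c': 15→0 ⇒ 4;  out=∅∪out(4)=∅
  fail(19) 'abbdd': from fail(18)=3 chase 'd': 3→0 ⇒ 0;  out={4}∪out(0)={4}
  fail(10) 'ccdccb': from fail(9)=6 chase 'b': 6 ⇒ 11;  out={2}∪out(11)={1,2}
  fail(14) 'ccbacd': from fail(13)=4 chase 'd': 4→0 ⇒ 0;  out={3}∪out(0)={3}

Run:
i=0 'b': node 0→1
i=1 'a': node 1→15 (fail-walked)  ** P5@[1:1]
i=2 'c': node 15→4 (fail-walked)
i=3 'c': node 4→6
i=4 'b': node 6→11  ** P1@[3:4]
i=5 'a': node 11→12  ** P5@[5:5]
i=6 'c': node 12→13
i=7 'd': node 13→14  ** P3@[2:7]
i=8 'c': node 14→4 (fail-walked)
i=9 'b': node 4→5  ** P1@[8:9]
i=10 'a': node 5→15 (fail-walked)  ** P5@[10:10]
i=11 'a': node 15→15 (fail-walked)  ** P5@[11:11]
i=12 'b': node 15→16
i=13 'b': node 16→17
i=14 'd': node 17→18  ** P0@[12:14]
i=15 'c': node 18→4 (fail-walked)
i=16 'c': node 4→6
i=17 'b': node 6→11  ** P1@[16:17]
i=18 'a': node 11→12  ** P5@[18:18]
i=19 'c': node 12→13
i=20 'd': node 13→14  ** P3@[15:20]
i=21 'c': node 14→4 (fail-walked)
i=22 'd': node 4→0 (fail-walked)
i=23 'c': node 0→4
i=24 'c': node 4→6
i=25 'b': node 6→11  ** P1@[24:25]
i=26 'a': node 11→12  ** P5@[26:26]
i=27 'c': node 12→13
i=28 'd': node 13→14  ** P3@[23:28]
i=29 'a': node 14→15 (fail-walked)  ** P5@[29:29]
i=30 'c': node 15→4 (fail-walked)
i=31 'c': node 4→6
i=32 'd': node 6→7
i=33 'c': node 7→8
i=34 'c': node 8→9
i=35 'b': node 9→10  ** P1@[34:35],P2@[30:35]
i=36 'c': node 10→4 (fail-walked)
i=37 'c': node 4→6
i=38 'b': node 6→11  ** P1@[37:38]
i=39 'a': node 11→12  ** P5@[39:39]
i=40 'c': node 12→13
i=41 'd': node 13→14  ** P3@[36:41]
i=42 'c': node 14→4 (fail-walked)
i=43 'b': node 4→5  ** P1@[42:43]
i=44 'b': node 5→2 (fail-walked)
i=45 'b': node 2→2 (fail-walked)
i=46 'c': node 2→4 (fail-walked)
i=47 'c': node 4→6
i=48 'c': node 6→6 (fail-walked)
i=49 'b': node 6→11  ** P1@[48:49]
i=50 'a': node 11→12  ** P5@[50:50]
i=51 'c': node 12→13
i=52 'd': node 13→14  ** P3@[47:52]
i=53 'b': node 14→1 (fail-walked)
i=54 'a': node 1→15 (fail-walked)  ** P5@[54:54]
i=55 'a': node 15→15 (fail-walked)  ** P5@[55:55]
i=56 'a': node 15→15 (fail-walked)  ** P5@[56:56]
i=57 'b': node 15→16
i=58 'b': node 16→17
i=59 'd': node 17→18  ** P0@[57:59]
i=60 'd': node 18→19  ** P4@[56:60]
i=61 'a': node 19→15 (fail-walked)  ** P5@[61:61]
i=62 'a': node 15→15 (fail-walked)  ** P5@[62:62]
i=63 'c': node 15→4 (fail-walked)
i=64 'c': node 4→6
i=65 'b': node 6→11  ** P1@[64:65]

Result: [[1,5],[4,1],[5,5],[7,3],[9,1],[10,5],[11,5],[14,0],[17,1],[18,5],[20,3],[25,1],[26,5],[28,3],[29,5],[35,1],[35,2],[38,1],[39,5],[41,3],[43,1],[49,1],[50,5],[52,3],[54,5],[55,5],[56,5],[59,0],[60,4],[61,5],[62,5],[65,1]]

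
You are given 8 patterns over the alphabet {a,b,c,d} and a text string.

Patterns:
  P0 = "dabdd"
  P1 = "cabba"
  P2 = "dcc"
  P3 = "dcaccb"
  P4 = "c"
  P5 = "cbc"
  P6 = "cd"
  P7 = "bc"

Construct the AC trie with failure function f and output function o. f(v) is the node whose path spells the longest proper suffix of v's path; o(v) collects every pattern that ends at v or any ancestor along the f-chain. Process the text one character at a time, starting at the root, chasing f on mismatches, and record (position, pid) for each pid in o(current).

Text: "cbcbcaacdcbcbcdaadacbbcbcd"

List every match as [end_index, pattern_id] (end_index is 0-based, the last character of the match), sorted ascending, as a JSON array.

Construct AC machine:
Trie (insert patterns):
  0='ε' goto b→20 c→6 d→1
  1='d' goto a→2 c→11
  2='da' goto b→3
  3='dab' goto d→4
  4='dabd' goto d→5
  5='dabdd' goto ·  [P0 ends]
  6='c' goto a→7 b→17 d→19  [P4 ends]
  7='ca' goto b→8
  8='cab' goto b→9
  9='cabb' goto a→10
  10='cabba' goto ·  [P1 ends]
  11='dc' goto a→13 c→12
  12='dcc' goto ·  [P2 ends]
  13='dca' goto c→14
  14='dcac' goto c→15
  15='dcacc' goto b→16
  16='dcaccb' goto ·  [P3 ends]
  17='cb' goto c→18
  18='cbc' goto ·  [P5 ends]
  19='cd' goto ·  [P6 ends]
  20='b' goto c→21
  21='bc' goto ·  [P7 ends]

BFS fail/out derivation:
  n1('d'): parent n0 fail=0; on 'd' 0 → fail=0;  out ∅∪∅=∅
  n6('c'): parent n0 fail=0; on 'c' 0 → fail=0;  out {4}∪∅={4}
  n20('b'): parent n0 fail=0; on 'b' 0 → fail=0;  out ∅∪∅=∅
  n2('da'): parent n1 fail=0; on 'a' 0 → fail=0;  out ∅∪∅=∅
  n7('ca'): parent n6 fail=0; on 'a' 0 → fail=0;  out ∅∪∅=∅
  n11('dc'): parent n1 fail=0; on 'c' 0 → fail=6;  out ∅∪{4}={4}
  n17('cb'): parent n6 fail=0; on 'b' 0 → fail=20;  out ∅∪∅=∅
  n19('cd'): parent n6 fail=0; on 'd' 0 → fail=1;  out {6}∪∅={6}
  n21('bc'): parent n20 fail=0; on 'c' 0 → fail=6;  out {7}∪{4}={4,7}
  n3('dab'): parent n2 fail=0; on 'b' 0 → fail=20;  out ∅∪∅=∅
  n8('cab'): parent n7 fail=0; on 'b' 0 → fail=20;  out ∅∪∅=∅
  n12('dcc'): parent n11 fail=6; on 'c' 6→0 → fail=6;  out {2}∪{4}={2,4}
  n13('dca'): parent n11 fail=6; on 'a' 6 → fail=7;  out ∅∪∅=∅
  n18('cbc'): parent n17 fail=20; on 'c' 20 → fail=21;  out {5}∪{4,7}={4,5,7}
  n4('dabd'): parent n3 fail=20; on 'd' 20→0 → fail=1;  out ∅∪∅=∅
  n9('cabb'): parent n8 fail=20; on 'b' 20→0 → fail=20;  out ∅∪∅=∅
  n14('dcac'): parent n13 fail=7; on 'c' 7→0 → fail=6;  out ∅∪{4}={4}
  n5('dabdd'): parent n4 fail=1; on 'd' 1→0 → fail=1;  out {0}∪∅={0}
  n10('cabba'): parent n9 fail=20; on 'a' 20→0 → fail=0;  out {1}∪∅={1}
  n15('dcacc'): parent n14 fail=6; on 'c' 6→0 → fail=6;  out ∅∪{4}={4}
  n16('dcaccb'): parent n15 fail=6; on 'b' 6 → fail=17;  out {3}∪∅={3}

Run:
pos 0 'c': at 6  emit P4@[0:0]
pos 1 'b': at 17
pos 2 'c': at 18  emit P4@[2:2],P5@[0:2],P7@[1:2]
pos 3 'b': at 17 (via fail)
pos 4 'c': at 18  emit P4@[4:4],P5@[2:4],P7@[3:4]
pos 5 'a': at 7 (via fail)
pos 6 'a': at 0 (via fail)
pos 7 'c': at 6  emit P4@[7:7]
pos 8 'd': at 19  emit P6@[7:8]
pos 9 'c': at 11 (via fail)  emit P4@[9:9]
pos 10 'b': at 17 (via fail)
pos 11 'c': at 18  emit P4@[11:11],P5@[9:11],P7@[10:11]
pos 12 'b': at 17 (via fail)
pos 13 'c': at 18  emit P4@[13:13],P5@[11:13],P7@[12:13]
pos 14 'd': at 19 (via fail)  emit P6@[13:14]
pos 15 'a': at 2 (via fail)
pos 16 'a': at 0 (via fail)
pos 17 'd': at 1
pos 18 'a': at 2
pos 19 'c': at 6 (via fail)  emit P4@[19:19]
pos 20 'b': at 17
pos 21 'b': at 20 (via fail)
pos 22 'c': at 21  emit P4@[22:22],P7@[21:22]
pos 23 'b': at 17 (via fail)
pos 24 'c': at 18  emit P4@[24:24],P5@[22:24],P7@[23:24]
pos 25 'd': at 19 (via fail)  emit P6@[24:25]

All matches (sorted): [[0,4],[2,4],[2,5],[2,7],[4,4],[4,5],[4,7],[7,4],[8,6],[9,4],[11,4],[11,5],[11,7],[13,4],[13,5],[13,7],[14,6],[19,4],[22,4],[22,7],[24,4],[24,5],[24,7],[25,6]]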